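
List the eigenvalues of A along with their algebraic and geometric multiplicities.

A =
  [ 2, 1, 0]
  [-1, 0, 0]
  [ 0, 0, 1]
λ = 1: alg = 3, geom = 2

Step 1 — factor the characteristic polynomial to read off the algebraic multiplicities:
  χ_A(x) = (x - 1)^3

Step 2 — compute geometric multiplicities via the rank-nullity identity g(λ) = n − rank(A − λI):
  rank(A − (1)·I) = 1, so dim ker(A − (1)·I) = n − 1 = 2

Summary:
  λ = 1: algebraic multiplicity = 3, geometric multiplicity = 2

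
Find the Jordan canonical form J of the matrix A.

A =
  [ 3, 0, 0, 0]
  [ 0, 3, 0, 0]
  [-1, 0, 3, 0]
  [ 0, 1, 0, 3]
J_2(3) ⊕ J_2(3)

The characteristic polynomial is
  det(x·I − A) = x^4 - 12*x^3 + 54*x^2 - 108*x + 81 = (x - 3)^4

Eigenvalues and multiplicities (the geometric multiplicity of λ is n − rank(A − λI), which equals the number of Jordan blocks for λ):
  λ = 3: algebraic multiplicity = 4, geometric multiplicity = 2

Determining the block sizes for each eigenvalue:
  λ = 3: with am = 4 and gm = 2, the partition is not yet determined (e.g. several partitions of 4 into 2 parts exist). Let N = A − (3)·I. Computing rank(N^1) = 2, rank(N^2) = 0; the number of blocks of size ≥ j is rank(N^{j−1}) − rank(N^j), giving [2, 2]. So we have 2 block(s) of size 2 → block sizes [2, 2]

Assembling the blocks gives a Jordan form
J =
  [3, 1, 0, 0]
  [0, 3, 0, 0]
  [0, 0, 3, 1]
  [0, 0, 0, 3]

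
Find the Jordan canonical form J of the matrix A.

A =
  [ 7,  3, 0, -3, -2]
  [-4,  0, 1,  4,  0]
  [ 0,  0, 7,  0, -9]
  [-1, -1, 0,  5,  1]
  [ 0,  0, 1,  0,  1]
J_3(4) ⊕ J_2(4)

The characteristic polynomial is
  det(x·I − A) = x^5 - 20*x^4 + 160*x^3 - 640*x^2 + 1280*x - 1024 = (x - 4)^5

Eigenvalues and multiplicities (the geometric multiplicity of λ is n − rank(A − λI), which equals the number of Jordan blocks for λ):
  λ = 4: algebraic multiplicity = 5, geometric multiplicity = 2

Determining the block sizes for each eigenvalue:
  λ = 4: with am = 5 and gm = 2, the partition is not yet determined (e.g. several partitions of 5 into 2 parts exist). Let N = A − (4)·I. Computing rank(N^1) = 3, rank(N^2) = 1, rank(N^3) = 0; the number of blocks of size ≥ j is rank(N^{j−1}) − rank(N^j), giving [2, 2, 1]. So we have 1 block(s) of size 3, 1 block(s) of size 2 → block sizes [3, 2]

Assembling the blocks gives a Jordan form
J =
  [4, 1, 0, 0, 0]
  [0, 4, 1, 0, 0]
  [0, 0, 4, 0, 0]
  [0, 0, 0, 4, 1]
  [0, 0, 0, 0, 4]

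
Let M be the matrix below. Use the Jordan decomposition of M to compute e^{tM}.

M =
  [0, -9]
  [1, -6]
e^{tM} =
  [3*t*exp(-3*t) + exp(-3*t), -9*t*exp(-3*t)]
  [t*exp(-3*t), -3*t*exp(-3*t) + exp(-3*t)]

Strategy: write M = P · J · P⁻¹ where J is a Jordan canonical form, so e^{tM} = P · e^{tJ} · P⁻¹, and e^{tJ} can be computed block-by-block.

M has Jordan form
J =
  [-3,  1]
  [ 0, -3]
(up to reordering of blocks).

Per-block formulas:
  For a 2×2 Jordan block J_2(-3): exp(t · J_2(-3)) = e^(-3t)·(I + t·N), where N is the 2×2 nilpotent shift.

After assembling e^{tJ} and conjugating by P, we get:

e^{tM} =
  [3*t*exp(-3*t) + exp(-3*t), -9*t*exp(-3*t)]
  [t*exp(-3*t), -3*t*exp(-3*t) + exp(-3*t)]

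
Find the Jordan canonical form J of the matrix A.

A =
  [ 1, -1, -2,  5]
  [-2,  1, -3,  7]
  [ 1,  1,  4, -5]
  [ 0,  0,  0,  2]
J_3(2) ⊕ J_1(2)

The characteristic polynomial is
  det(x·I − A) = x^4 - 8*x^3 + 24*x^2 - 32*x + 16 = (x - 2)^4

Eigenvalues and multiplicities (the geometric multiplicity of λ is n − rank(A − λI), which equals the number of Jordan blocks for λ):
  λ = 2: algebraic multiplicity = 4, geometric multiplicity = 2

Determining the block sizes for each eigenvalue:
  λ = 2: with am = 4 and gm = 2, the partition is not yet determined (e.g. several partitions of 4 into 2 parts exist). Let N = A − (2)·I. Computing rank(N^1) = 2, rank(N^2) = 1, rank(N^3) = 0; the number of blocks of size ≥ j is rank(N^{j−1}) − rank(N^j), giving [2, 1, 1]. So we have 1 block(s) of size 3, 1 block(s) of size 1 → block sizes [3, 1]

Assembling the blocks gives a Jordan form
J =
  [2, 1, 0, 0]
  [0, 2, 1, 0]
  [0, 0, 2, 0]
  [0, 0, 0, 2]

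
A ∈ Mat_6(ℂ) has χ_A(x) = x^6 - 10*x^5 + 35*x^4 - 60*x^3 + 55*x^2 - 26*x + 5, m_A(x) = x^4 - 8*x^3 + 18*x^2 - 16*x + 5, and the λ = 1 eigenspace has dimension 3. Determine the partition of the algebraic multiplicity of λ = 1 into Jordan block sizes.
Block sizes for λ = 1: [3, 1, 1]

Step 1 — from the characteristic polynomial, algebraic multiplicity of λ = 1 is 5. From dim ker(A − (1)·I) = 3, there are exactly 3 Jordan blocks for λ = 1.
Step 2 — from the minimal polynomial, the factor (x − 1)^3 tells us the largest block for λ = 1 has size 3.
Step 3 — with total size 5, 3 blocks, and largest block 3, the block sizes (in nonincreasing order) are [3, 1, 1].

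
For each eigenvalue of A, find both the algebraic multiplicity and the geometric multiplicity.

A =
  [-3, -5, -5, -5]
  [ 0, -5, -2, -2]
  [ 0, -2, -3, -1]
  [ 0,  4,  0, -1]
λ = -3: alg = 4, geom = 2

Step 1 — factor the characteristic polynomial to read off the algebraic multiplicities:
  χ_A(x) = (x + 3)^4

Step 2 — compute geometric multiplicities via the rank-nullity identity g(λ) = n − rank(A − λI):
  rank(A − (-3)·I) = 2, so dim ker(A − (-3)·I) = n − 2 = 2

Summary:
  λ = -3: algebraic multiplicity = 4, geometric multiplicity = 2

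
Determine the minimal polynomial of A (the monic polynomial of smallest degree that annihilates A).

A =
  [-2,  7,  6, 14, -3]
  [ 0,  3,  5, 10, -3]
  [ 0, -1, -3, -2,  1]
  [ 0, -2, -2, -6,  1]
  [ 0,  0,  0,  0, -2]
x^3 + 6*x^2 + 12*x + 8

The characteristic polynomial is χ_A(x) = (x + 2)^5, so the eigenvalues are known. The minimal polynomial is
  m_A(x) = Π_λ (x − λ)^{k_λ}
where k_λ is the size of the *largest* Jordan block for λ (equivalently, the smallest k with (A − λI)^k v = 0 for every generalised eigenvector v of λ).

  λ = -2: largest Jordan block has size 3, contributing (x + 2)^3

So m_A(x) = (x + 2)^3 = x^3 + 6*x^2 + 12*x + 8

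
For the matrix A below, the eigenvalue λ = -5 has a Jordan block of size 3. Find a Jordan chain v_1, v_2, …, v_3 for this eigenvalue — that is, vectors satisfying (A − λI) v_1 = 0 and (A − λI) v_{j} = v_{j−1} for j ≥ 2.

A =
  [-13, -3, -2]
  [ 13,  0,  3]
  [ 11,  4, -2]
A Jordan chain for λ = -5 of length 3:
v_1 = (3, -6, -3)ᵀ
v_2 = (-8, 13, 11)ᵀ
v_3 = (1, 0, 0)ᵀ

Let N = A − (-5)·I. We want v_3 with N^3 v_3 = 0 but N^2 v_3 ≠ 0; then v_{j-1} := N · v_j for j = 3, …, 2.

Pick v_3 = (1, 0, 0)ᵀ.
Then v_2 = N · v_3 = (-8, 13, 11)ᵀ.
Then v_1 = N · v_2 = (3, -6, -3)ᵀ.

Sanity check: (A − (-5)·I) v_1 = (0, 0, 0)ᵀ = 0. ✓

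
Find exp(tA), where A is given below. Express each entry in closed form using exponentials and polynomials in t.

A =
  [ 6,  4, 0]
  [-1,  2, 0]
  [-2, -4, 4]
e^{tA} =
  [2*t*exp(4*t) + exp(4*t), 4*t*exp(4*t), 0]
  [-t*exp(4*t), -2*t*exp(4*t) + exp(4*t), 0]
  [-2*t*exp(4*t), -4*t*exp(4*t), exp(4*t)]

Strategy: write A = P · J · P⁻¹ where J is a Jordan canonical form, so e^{tA} = P · e^{tJ} · P⁻¹, and e^{tJ} can be computed block-by-block.

A has Jordan form
J =
  [4, 1, 0]
  [0, 4, 0]
  [0, 0, 4]
(up to reordering of blocks).

Per-block formulas:
  For a 2×2 Jordan block J_2(4): exp(t · J_2(4)) = e^(4t)·(I + t·N), where N is the 2×2 nilpotent shift.
  For a 1×1 block at λ = 4: exp(t · [4]) = [e^(4t)].

After assembling e^{tJ} and conjugating by P, we get:

e^{tA} =
  [2*t*exp(4*t) + exp(4*t), 4*t*exp(4*t), 0]
  [-t*exp(4*t), -2*t*exp(4*t) + exp(4*t), 0]
  [-2*t*exp(4*t), -4*t*exp(4*t), exp(4*t)]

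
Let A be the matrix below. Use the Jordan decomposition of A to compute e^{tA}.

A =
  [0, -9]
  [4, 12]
e^{tA} =
  [-6*t*exp(6*t) + exp(6*t), -9*t*exp(6*t)]
  [4*t*exp(6*t), 6*t*exp(6*t) + exp(6*t)]

Strategy: write A = P · J · P⁻¹ where J is a Jordan canonical form, so e^{tA} = P · e^{tJ} · P⁻¹, and e^{tJ} can be computed block-by-block.

A has Jordan form
J =
  [6, 1]
  [0, 6]
(up to reordering of blocks).

Per-block formulas:
  For a 2×2 Jordan block J_2(6): exp(t · J_2(6)) = e^(6t)·(I + t·N), where N is the 2×2 nilpotent shift.

After assembling e^{tJ} and conjugating by P, we get:

e^{tA} =
  [-6*t*exp(6*t) + exp(6*t), -9*t*exp(6*t)]
  [4*t*exp(6*t), 6*t*exp(6*t) + exp(6*t)]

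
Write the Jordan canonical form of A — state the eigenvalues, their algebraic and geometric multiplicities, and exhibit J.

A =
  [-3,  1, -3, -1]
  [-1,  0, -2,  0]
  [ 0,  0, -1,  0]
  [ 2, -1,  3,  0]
J_3(-1) ⊕ J_1(-1)

The characteristic polynomial is
  det(x·I − A) = x^4 + 4*x^3 + 6*x^2 + 4*x + 1 = (x + 1)^4

Eigenvalues and multiplicities (the geometric multiplicity of λ is n − rank(A − λI), which equals the number of Jordan blocks for λ):
  λ = -1: algebraic multiplicity = 4, geometric multiplicity = 2

Determining the block sizes for each eigenvalue:
  λ = -1: with am = 4 and gm = 2, the partition is not yet determined (e.g. several partitions of 4 into 2 parts exist). Let N = A − (-1)·I. Computing rank(N^1) = 2, rank(N^2) = 1, rank(N^3) = 0; the number of blocks of size ≥ j is rank(N^{j−1}) − rank(N^j), giving [2, 1, 1]. So we have 1 block(s) of size 3, 1 block(s) of size 1 → block sizes [3, 1]

Assembling the blocks gives a Jordan form
J =
  [-1,  1,  0,  0]
  [ 0, -1,  1,  0]
  [ 0,  0, -1,  0]
  [ 0,  0,  0, -1]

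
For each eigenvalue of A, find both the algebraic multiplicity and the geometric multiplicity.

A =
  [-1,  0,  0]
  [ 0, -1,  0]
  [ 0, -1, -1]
λ = -1: alg = 3, geom = 2

Step 1 — factor the characteristic polynomial to read off the algebraic multiplicities:
  χ_A(x) = (x + 1)^3

Step 2 — compute geometric multiplicities via the rank-nullity identity g(λ) = n − rank(A − λI):
  rank(A − (-1)·I) = 1, so dim ker(A − (-1)·I) = n − 1 = 2

Summary:
  λ = -1: algebraic multiplicity = 3, geometric multiplicity = 2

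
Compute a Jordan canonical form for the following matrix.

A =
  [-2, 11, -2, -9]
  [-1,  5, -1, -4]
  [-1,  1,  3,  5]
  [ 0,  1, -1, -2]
J_2(1) ⊕ J_2(1)

The characteristic polynomial is
  det(x·I − A) = x^4 - 4*x^3 + 6*x^2 - 4*x + 1 = (x - 1)^4

Eigenvalues and multiplicities (the geometric multiplicity of λ is n − rank(A − λI), which equals the number of Jordan blocks for λ):
  λ = 1: algebraic multiplicity = 4, geometric multiplicity = 2

Determining the block sizes for each eigenvalue:
  λ = 1: with am = 4 and gm = 2, the partition is not yet determined (e.g. several partitions of 4 into 2 parts exist). Let N = A − (1)·I. Computing rank(N^1) = 2, rank(N^2) = 0; the number of blocks of size ≥ j is rank(N^{j−1}) − rank(N^j), giving [2, 2]. So we have 2 block(s) of size 2 → block sizes [2, 2]

Assembling the blocks gives a Jordan form
J =
  [1, 1, 0, 0]
  [0, 1, 0, 0]
  [0, 0, 1, 1]
  [0, 0, 0, 1]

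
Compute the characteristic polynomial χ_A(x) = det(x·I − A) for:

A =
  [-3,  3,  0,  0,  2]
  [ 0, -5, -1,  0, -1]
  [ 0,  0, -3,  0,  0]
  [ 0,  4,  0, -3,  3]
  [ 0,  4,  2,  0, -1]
x^5 + 15*x^4 + 90*x^3 + 270*x^2 + 405*x + 243

Expanding det(x·I − A) (e.g. by cofactor expansion or by noting that A is similar to its Jordan form J, which has the same characteristic polynomial as A) gives
  χ_A(x) = x^5 + 15*x^4 + 90*x^3 + 270*x^2 + 405*x + 243
which factors as (x + 3)^5. The eigenvalues (with algebraic multiplicities) are λ = -3 with multiplicity 5.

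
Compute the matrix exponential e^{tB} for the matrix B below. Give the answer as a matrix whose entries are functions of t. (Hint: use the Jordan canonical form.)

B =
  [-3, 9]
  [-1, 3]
e^{tB} =
  [1 - 3*t, 9*t]
  [-t, 3*t + 1]

Strategy: write B = P · J · P⁻¹ where J is a Jordan canonical form, so e^{tB} = P · e^{tJ} · P⁻¹, and e^{tJ} can be computed block-by-block.

B has Jordan form
J =
  [0, 1]
  [0, 0]
(up to reordering of blocks).

Per-block formulas:
  For a 2×2 Jordan block J_2(0): exp(t · J_2(0)) = e^(0t)·(I + t·N), where N is the 2×2 nilpotent shift.

After assembling e^{tJ} and conjugating by P, we get:

e^{tB} =
  [1 - 3*t, 9*t]
  [-t, 3*t + 1]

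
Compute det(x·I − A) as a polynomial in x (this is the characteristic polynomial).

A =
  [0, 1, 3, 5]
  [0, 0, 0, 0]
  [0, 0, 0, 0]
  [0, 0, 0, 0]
x^4

Expanding det(x·I − A) (e.g. by cofactor expansion or by noting that A is similar to its Jordan form J, which has the same characteristic polynomial as A) gives
  χ_A(x) = x^4
which factors as x^4. The eigenvalues (with algebraic multiplicities) are λ = 0 with multiplicity 4.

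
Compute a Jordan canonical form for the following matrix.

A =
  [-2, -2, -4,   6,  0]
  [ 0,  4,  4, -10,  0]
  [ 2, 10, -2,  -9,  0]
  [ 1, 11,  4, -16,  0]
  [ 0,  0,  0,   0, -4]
J_3(-4) ⊕ J_1(-4) ⊕ J_1(-4)

The characteristic polynomial is
  det(x·I − A) = x^5 + 20*x^4 + 160*x^3 + 640*x^2 + 1280*x + 1024 = (x + 4)^5

Eigenvalues and multiplicities (the geometric multiplicity of λ is n − rank(A − λI), which equals the number of Jordan blocks for λ):
  λ = -4: algebraic multiplicity = 5, geometric multiplicity = 3

Determining the block sizes for each eigenvalue:
  λ = -4: with am = 5 and gm = 3, the partition is not yet determined (e.g. several partitions of 5 into 3 parts exist). Let N = A − (-4)·I. Computing rank(N^1) = 2, rank(N^2) = 1, rank(N^3) = 0; the number of blocks of size ≥ j is rank(N^{j−1}) − rank(N^j), giving [3, 1, 1]. So we have 1 block(s) of size 3, 2 block(s) of size 1 → block sizes [3, 1, 1]

Assembling the blocks gives a Jordan form
J =
  [-4,  1,  0,  0,  0]
  [ 0, -4,  1,  0,  0]
  [ 0,  0, -4,  0,  0]
  [ 0,  0,  0, -4,  0]
  [ 0,  0,  0,  0, -4]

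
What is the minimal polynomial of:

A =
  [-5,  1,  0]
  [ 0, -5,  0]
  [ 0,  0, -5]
x^2 + 10*x + 25

The characteristic polynomial is χ_A(x) = (x + 5)^3, so the eigenvalues are known. The minimal polynomial is
  m_A(x) = Π_λ (x − λ)^{k_λ}
where k_λ is the size of the *largest* Jordan block for λ (equivalently, the smallest k with (A − λI)^k v = 0 for every generalised eigenvector v of λ).

  λ = -5: largest Jordan block has size 2, contributing (x + 5)^2

So m_A(x) = (x + 5)^2 = x^2 + 10*x + 25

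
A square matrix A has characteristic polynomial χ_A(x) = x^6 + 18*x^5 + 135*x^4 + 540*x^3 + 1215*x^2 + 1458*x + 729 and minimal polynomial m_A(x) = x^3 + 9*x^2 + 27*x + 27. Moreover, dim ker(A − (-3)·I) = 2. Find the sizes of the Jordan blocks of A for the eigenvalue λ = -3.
Block sizes for λ = -3: [3, 3]

Step 1 — from the characteristic polynomial, algebraic multiplicity of λ = -3 is 6. From dim ker(A − (-3)·I) = 2, there are exactly 2 Jordan blocks for λ = -3.
Step 2 — from the minimal polynomial, the factor (x + 3)^3 tells us the largest block for λ = -3 has size 3.
Step 3 — with total size 6, 2 blocks, and largest block 3, the block sizes (in nonincreasing order) are [3, 3].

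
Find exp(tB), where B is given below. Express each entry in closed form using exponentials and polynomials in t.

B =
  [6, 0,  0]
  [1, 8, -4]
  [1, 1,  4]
e^{tB} =
  [exp(6*t), 0, 0]
  [-t^2*exp(6*t) + t*exp(6*t), 2*t*exp(6*t) + exp(6*t), -4*t*exp(6*t)]
  [-t^2*exp(6*t)/2 + t*exp(6*t), t*exp(6*t), -2*t*exp(6*t) + exp(6*t)]

Strategy: write B = P · J · P⁻¹ where J is a Jordan canonical form, so e^{tB} = P · e^{tJ} · P⁻¹, and e^{tJ} can be computed block-by-block.

B has Jordan form
J =
  [6, 1, 0]
  [0, 6, 1]
  [0, 0, 6]
(up to reordering of blocks).

Per-block formulas:
  For a 3×3 Jordan block J_3(6): exp(t · J_3(6)) = e^(6t)·(I + t·N + (t^2/2)·N^2), where N is the 3×3 nilpotent shift.

After assembling e^{tJ} and conjugating by P, we get:

e^{tB} =
  [exp(6*t), 0, 0]
  [-t^2*exp(6*t) + t*exp(6*t), 2*t*exp(6*t) + exp(6*t), -4*t*exp(6*t)]
  [-t^2*exp(6*t)/2 + t*exp(6*t), t*exp(6*t), -2*t*exp(6*t) + exp(6*t)]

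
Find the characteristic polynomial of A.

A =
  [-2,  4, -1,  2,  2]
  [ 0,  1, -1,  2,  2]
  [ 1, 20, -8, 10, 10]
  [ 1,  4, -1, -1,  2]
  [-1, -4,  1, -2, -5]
x^5 + 15*x^4 + 90*x^3 + 270*x^2 + 405*x + 243

Expanding det(x·I − A) (e.g. by cofactor expansion or by noting that A is similar to its Jordan form J, which has the same characteristic polynomial as A) gives
  χ_A(x) = x^5 + 15*x^4 + 90*x^3 + 270*x^2 + 405*x + 243
which factors as (x + 3)^5. The eigenvalues (with algebraic multiplicities) are λ = -3 with multiplicity 5.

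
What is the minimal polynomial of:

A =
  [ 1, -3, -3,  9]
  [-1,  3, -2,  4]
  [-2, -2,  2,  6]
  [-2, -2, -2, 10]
x^3 - 12*x^2 + 48*x - 64

The characteristic polynomial is χ_A(x) = (x - 4)^4, so the eigenvalues are known. The minimal polynomial is
  m_A(x) = Π_λ (x − λ)^{k_λ}
where k_λ is the size of the *largest* Jordan block for λ (equivalently, the smallest k with (A − λI)^k v = 0 for every generalised eigenvector v of λ).

  λ = 4: largest Jordan block has size 3, contributing (x − 4)^3

So m_A(x) = (x - 4)^3 = x^3 - 12*x^2 + 48*x - 64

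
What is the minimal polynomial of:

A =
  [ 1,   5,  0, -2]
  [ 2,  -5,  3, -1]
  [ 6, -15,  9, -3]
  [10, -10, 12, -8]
x^3 + 3*x^2

The characteristic polynomial is χ_A(x) = x^3*(x + 3), so the eigenvalues are known. The minimal polynomial is
  m_A(x) = Π_λ (x − λ)^{k_λ}
where k_λ is the size of the *largest* Jordan block for λ (equivalently, the smallest k with (A − λI)^k v = 0 for every generalised eigenvector v of λ).

  λ = -3: largest Jordan block has size 1, contributing (x + 3)
  λ = 0: largest Jordan block has size 2, contributing (x − 0)^2

So m_A(x) = x^2*(x + 3) = x^3 + 3*x^2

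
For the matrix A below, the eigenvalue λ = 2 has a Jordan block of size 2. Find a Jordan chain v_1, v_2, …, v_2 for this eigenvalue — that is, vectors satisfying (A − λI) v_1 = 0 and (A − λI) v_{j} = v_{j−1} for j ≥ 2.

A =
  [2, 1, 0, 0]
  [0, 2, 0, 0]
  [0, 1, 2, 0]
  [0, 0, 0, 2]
A Jordan chain for λ = 2 of length 2:
v_1 = (1, 0, 1, 0)ᵀ
v_2 = (0, 1, 0, 0)ᵀ

Let N = A − (2)·I. We want v_2 with N^2 v_2 = 0 but N^1 v_2 ≠ 0; then v_{j-1} := N · v_j for j = 2, …, 2.

Pick v_2 = (0, 1, 0, 0)ᵀ.
Then v_1 = N · v_2 = (1, 0, 1, 0)ᵀ.

Sanity check: (A − (2)·I) v_1 = (0, 0, 0, 0)ᵀ = 0. ✓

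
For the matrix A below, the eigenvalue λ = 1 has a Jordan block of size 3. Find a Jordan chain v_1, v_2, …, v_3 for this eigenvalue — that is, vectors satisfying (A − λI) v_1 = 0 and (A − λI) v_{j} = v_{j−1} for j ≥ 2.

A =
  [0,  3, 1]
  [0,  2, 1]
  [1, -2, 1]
A Jordan chain for λ = 1 of length 3:
v_1 = (2, 1, -1)ᵀ
v_2 = (-1, 0, 1)ᵀ
v_3 = (1, 0, 0)ᵀ

Let N = A − (1)·I. We want v_3 with N^3 v_3 = 0 but N^2 v_3 ≠ 0; then v_{j-1} := N · v_j for j = 3, …, 2.

Pick v_3 = (1, 0, 0)ᵀ.
Then v_2 = N · v_3 = (-1, 0, 1)ᵀ.
Then v_1 = N · v_2 = (2, 1, -1)ᵀ.

Sanity check: (A − (1)·I) v_1 = (0, 0, 0)ᵀ = 0. ✓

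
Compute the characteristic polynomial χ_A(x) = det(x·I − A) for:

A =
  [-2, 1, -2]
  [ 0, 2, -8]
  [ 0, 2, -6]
x^3 + 6*x^2 + 12*x + 8

Expanding det(x·I − A) (e.g. by cofactor expansion or by noting that A is similar to its Jordan form J, which has the same characteristic polynomial as A) gives
  χ_A(x) = x^3 + 6*x^2 + 12*x + 8
which factors as (x + 2)^3. The eigenvalues (with algebraic multiplicities) are λ = -2 with multiplicity 3.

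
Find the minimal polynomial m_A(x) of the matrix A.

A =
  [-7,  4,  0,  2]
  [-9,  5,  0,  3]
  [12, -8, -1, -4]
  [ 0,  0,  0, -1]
x^2 + 2*x + 1

The characteristic polynomial is χ_A(x) = (x + 1)^4, so the eigenvalues are known. The minimal polynomial is
  m_A(x) = Π_λ (x − λ)^{k_λ}
where k_λ is the size of the *largest* Jordan block for λ (equivalently, the smallest k with (A − λI)^k v = 0 for every generalised eigenvector v of λ).

  λ = -1: largest Jordan block has size 2, contributing (x + 1)^2

So m_A(x) = (x + 1)^2 = x^2 + 2*x + 1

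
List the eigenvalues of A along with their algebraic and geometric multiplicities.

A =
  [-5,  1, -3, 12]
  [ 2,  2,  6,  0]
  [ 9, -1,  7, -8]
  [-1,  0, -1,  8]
λ = 0: alg = 2, geom = 1; λ = 6: alg = 2, geom = 1

Step 1 — factor the characteristic polynomial to read off the algebraic multiplicities:
  χ_A(x) = x^2*(x - 6)^2

Step 2 — compute geometric multiplicities via the rank-nullity identity g(λ) = n − rank(A − λI):
  rank(A − (0)·I) = 3, so dim ker(A − (0)·I) = n − 3 = 1
  rank(A − (6)·I) = 3, so dim ker(A − (6)·I) = n − 3 = 1

Summary:
  λ = 0: algebraic multiplicity = 2, geometric multiplicity = 1
  λ = 6: algebraic multiplicity = 2, geometric multiplicity = 1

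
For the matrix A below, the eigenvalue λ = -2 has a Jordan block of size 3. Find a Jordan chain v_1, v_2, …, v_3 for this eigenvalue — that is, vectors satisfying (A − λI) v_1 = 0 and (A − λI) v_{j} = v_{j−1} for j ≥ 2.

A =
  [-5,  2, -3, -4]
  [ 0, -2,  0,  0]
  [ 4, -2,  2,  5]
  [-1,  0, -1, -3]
A Jordan chain for λ = -2 of length 3:
v_1 = (1, 0, -1, 0)ᵀ
v_2 = (-3, 0, 4, -1)ᵀ
v_3 = (1, 0, 0, 0)ᵀ

Let N = A − (-2)·I. We want v_3 with N^3 v_3 = 0 but N^2 v_3 ≠ 0; then v_{j-1} := N · v_j for j = 3, …, 2.

Pick v_3 = (1, 0, 0, 0)ᵀ.
Then v_2 = N · v_3 = (-3, 0, 4, -1)ᵀ.
Then v_1 = N · v_2 = (1, 0, -1, 0)ᵀ.

Sanity check: (A − (-2)·I) v_1 = (0, 0, 0, 0)ᵀ = 0. ✓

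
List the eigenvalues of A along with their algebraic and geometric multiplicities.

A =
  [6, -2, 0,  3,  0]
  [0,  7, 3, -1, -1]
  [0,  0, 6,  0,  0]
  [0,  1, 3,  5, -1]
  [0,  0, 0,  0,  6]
λ = 6: alg = 5, geom = 3

Step 1 — factor the characteristic polynomial to read off the algebraic multiplicities:
  χ_A(x) = (x - 6)^5

Step 2 — compute geometric multiplicities via the rank-nullity identity g(λ) = n − rank(A − λI):
  rank(A − (6)·I) = 2, so dim ker(A − (6)·I) = n − 2 = 3

Summary:
  λ = 6: algebraic multiplicity = 5, geometric multiplicity = 3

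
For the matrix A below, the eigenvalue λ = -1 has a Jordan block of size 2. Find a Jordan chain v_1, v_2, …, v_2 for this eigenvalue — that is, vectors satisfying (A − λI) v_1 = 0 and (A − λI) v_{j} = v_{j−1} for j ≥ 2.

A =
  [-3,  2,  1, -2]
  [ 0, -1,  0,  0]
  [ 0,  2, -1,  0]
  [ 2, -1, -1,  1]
A Jordan chain for λ = -1 of length 2:
v_1 = (-2, 0, 0, 2)ᵀ
v_2 = (1, 0, 0, 0)ᵀ

Let N = A − (-1)·I. We want v_2 with N^2 v_2 = 0 but N^1 v_2 ≠ 0; then v_{j-1} := N · v_j for j = 2, …, 2.

Pick v_2 = (1, 0, 0, 0)ᵀ.
Then v_1 = N · v_2 = (-2, 0, 0, 2)ᵀ.

Sanity check: (A − (-1)·I) v_1 = (0, 0, 0, 0)ᵀ = 0. ✓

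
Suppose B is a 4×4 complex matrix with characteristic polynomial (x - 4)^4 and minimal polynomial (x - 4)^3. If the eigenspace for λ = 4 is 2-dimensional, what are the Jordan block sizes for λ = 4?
Block sizes for λ = 4: [3, 1]

Step 1 — from the characteristic polynomial, algebraic multiplicity of λ = 4 is 4. From dim ker(B − (4)·I) = 2, there are exactly 2 Jordan blocks for λ = 4.
Step 2 — from the minimal polynomial, the factor (x − 4)^3 tells us the largest block for λ = 4 has size 3.
Step 3 — with total size 4, 2 blocks, and largest block 3, the block sizes (in nonincreasing order) are [3, 1].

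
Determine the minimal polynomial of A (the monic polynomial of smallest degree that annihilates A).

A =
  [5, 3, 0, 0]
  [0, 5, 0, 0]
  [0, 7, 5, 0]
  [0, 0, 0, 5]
x^2 - 10*x + 25

The characteristic polynomial is χ_A(x) = (x - 5)^4, so the eigenvalues are known. The minimal polynomial is
  m_A(x) = Π_λ (x − λ)^{k_λ}
where k_λ is the size of the *largest* Jordan block for λ (equivalently, the smallest k with (A − λI)^k v = 0 for every generalised eigenvector v of λ).

  λ = 5: largest Jordan block has size 2, contributing (x − 5)^2

So m_A(x) = (x - 5)^2 = x^2 - 10*x + 25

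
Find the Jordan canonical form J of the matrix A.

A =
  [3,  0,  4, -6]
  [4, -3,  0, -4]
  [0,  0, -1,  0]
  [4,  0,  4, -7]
J_1(-3) ⊕ J_1(-3) ⊕ J_1(-1) ⊕ J_1(-1)

The characteristic polynomial is
  det(x·I − A) = x^4 + 8*x^3 + 22*x^2 + 24*x + 9 = (x + 1)^2*(x + 3)^2

Eigenvalues and multiplicities (the geometric multiplicity of λ is n − rank(A − λI), which equals the number of Jordan blocks for λ):
  λ = -3: algebraic multiplicity = 2, geometric multiplicity = 2
  λ = -1: algebraic multiplicity = 2, geometric multiplicity = 2

Determining the block sizes for each eigenvalue:
  λ = -3: gm = am = 2, so every block has size 1 → block sizes [1, 1]
  λ = -1: gm = am = 2, so every block has size 1 → block sizes [1, 1]

Assembling the blocks gives a Jordan form
J =
  [-3,  0,  0,  0]
  [ 0, -3,  0,  0]
  [ 0,  0, -1,  0]
  [ 0,  0,  0, -1]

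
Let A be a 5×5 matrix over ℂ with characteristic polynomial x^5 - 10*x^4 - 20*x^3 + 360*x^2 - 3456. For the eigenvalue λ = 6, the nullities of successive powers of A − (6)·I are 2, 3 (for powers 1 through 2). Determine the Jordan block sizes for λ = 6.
Block sizes for λ = 6: [2, 1]

From the dimensions of kernels of powers, the number of Jordan blocks of size at least j is d_j − d_{j−1} where d_j = dim ker(N^j) (with d_0 = 0). Computing the differences gives [2, 1].
The number of blocks of size exactly k is (#blocks of size ≥ k) − (#blocks of size ≥ k + 1), so the partition is: 1 block(s) of size 1, 1 block(s) of size 2.
In nonincreasing order the block sizes are [2, 1].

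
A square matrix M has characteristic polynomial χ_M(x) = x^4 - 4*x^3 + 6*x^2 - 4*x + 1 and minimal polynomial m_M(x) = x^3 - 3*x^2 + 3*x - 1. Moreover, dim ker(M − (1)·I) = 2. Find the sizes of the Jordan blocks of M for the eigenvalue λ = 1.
Block sizes for λ = 1: [3, 1]

Step 1 — from the characteristic polynomial, algebraic multiplicity of λ = 1 is 4. From dim ker(M − (1)·I) = 2, there are exactly 2 Jordan blocks for λ = 1.
Step 2 — from the minimal polynomial, the factor (x − 1)^3 tells us the largest block for λ = 1 has size 3.
Step 3 — with total size 4, 2 blocks, and largest block 3, the block sizes (in nonincreasing order) are [3, 1].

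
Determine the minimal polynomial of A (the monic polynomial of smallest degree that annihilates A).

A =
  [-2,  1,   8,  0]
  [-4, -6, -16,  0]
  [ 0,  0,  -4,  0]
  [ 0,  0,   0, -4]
x^2 + 8*x + 16

The characteristic polynomial is χ_A(x) = (x + 4)^4, so the eigenvalues are known. The minimal polynomial is
  m_A(x) = Π_λ (x − λ)^{k_λ}
where k_λ is the size of the *largest* Jordan block for λ (equivalently, the smallest k with (A − λI)^k v = 0 for every generalised eigenvector v of λ).

  λ = -4: largest Jordan block has size 2, contributing (x + 4)^2

So m_A(x) = (x + 4)^2 = x^2 + 8*x + 16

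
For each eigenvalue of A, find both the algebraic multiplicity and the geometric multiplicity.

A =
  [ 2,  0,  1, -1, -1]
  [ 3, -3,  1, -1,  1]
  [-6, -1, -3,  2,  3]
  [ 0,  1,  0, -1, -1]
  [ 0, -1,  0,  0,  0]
λ = -1: alg = 5, geom = 3

Step 1 — factor the characteristic polynomial to read off the algebraic multiplicities:
  χ_A(x) = (x + 1)^5

Step 2 — compute geometric multiplicities via the rank-nullity identity g(λ) = n − rank(A − λI):
  rank(A − (-1)·I) = 2, so dim ker(A − (-1)·I) = n − 2 = 3

Summary:
  λ = -1: algebraic multiplicity = 5, geometric multiplicity = 3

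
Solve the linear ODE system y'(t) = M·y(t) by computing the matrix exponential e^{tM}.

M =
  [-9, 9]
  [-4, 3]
e^{tM} =
  [-6*t*exp(-3*t) + exp(-3*t), 9*t*exp(-3*t)]
  [-4*t*exp(-3*t), 6*t*exp(-3*t) + exp(-3*t)]

Strategy: write M = P · J · P⁻¹ where J is a Jordan canonical form, so e^{tM} = P · e^{tJ} · P⁻¹, and e^{tJ} can be computed block-by-block.

M has Jordan form
J =
  [-3,  1]
  [ 0, -3]
(up to reordering of blocks).

Per-block formulas:
  For a 2×2 Jordan block J_2(-3): exp(t · J_2(-3)) = e^(-3t)·(I + t·N), where N is the 2×2 nilpotent shift.

After assembling e^{tJ} and conjugating by P, we get:

e^{tM} =
  [-6*t*exp(-3*t) + exp(-3*t), 9*t*exp(-3*t)]
  [-4*t*exp(-3*t), 6*t*exp(-3*t) + exp(-3*t)]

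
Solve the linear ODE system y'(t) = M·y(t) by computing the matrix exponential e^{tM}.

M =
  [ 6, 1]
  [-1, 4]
e^{tM} =
  [t*exp(5*t) + exp(5*t), t*exp(5*t)]
  [-t*exp(5*t), -t*exp(5*t) + exp(5*t)]

Strategy: write M = P · J · P⁻¹ where J is a Jordan canonical form, so e^{tM} = P · e^{tJ} · P⁻¹, and e^{tJ} can be computed block-by-block.

M has Jordan form
J =
  [5, 1]
  [0, 5]
(up to reordering of blocks).

Per-block formulas:
  For a 2×2 Jordan block J_2(5): exp(t · J_2(5)) = e^(5t)·(I + t·N), where N is the 2×2 nilpotent shift.

After assembling e^{tJ} and conjugating by P, we get:

e^{tM} =
  [t*exp(5*t) + exp(5*t), t*exp(5*t)]
  [-t*exp(5*t), -t*exp(5*t) + exp(5*t)]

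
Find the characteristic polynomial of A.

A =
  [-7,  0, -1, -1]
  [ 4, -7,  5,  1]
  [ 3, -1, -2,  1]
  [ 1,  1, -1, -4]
x^4 + 20*x^3 + 150*x^2 + 500*x + 625

Expanding det(x·I − A) (e.g. by cofactor expansion or by noting that A is similar to its Jordan form J, which has the same characteristic polynomial as A) gives
  χ_A(x) = x^4 + 20*x^3 + 150*x^2 + 500*x + 625
which factors as (x + 5)^4. The eigenvalues (with algebraic multiplicities) are λ = -5 with multiplicity 4.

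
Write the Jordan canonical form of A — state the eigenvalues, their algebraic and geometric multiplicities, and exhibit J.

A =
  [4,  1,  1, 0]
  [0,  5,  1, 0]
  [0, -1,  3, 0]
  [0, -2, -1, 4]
J_3(4) ⊕ J_1(4)

The characteristic polynomial is
  det(x·I − A) = x^4 - 16*x^3 + 96*x^2 - 256*x + 256 = (x - 4)^4

Eigenvalues and multiplicities (the geometric multiplicity of λ is n − rank(A − λI), which equals the number of Jordan blocks for λ):
  λ = 4: algebraic multiplicity = 4, geometric multiplicity = 2

Determining the block sizes for each eigenvalue:
  λ = 4: with am = 4 and gm = 2, the partition is not yet determined (e.g. several partitions of 4 into 2 parts exist). Let N = A − (4)·I. Computing rank(N^1) = 2, rank(N^2) = 1, rank(N^3) = 0; the number of blocks of size ≥ j is rank(N^{j−1}) − rank(N^j), giving [2, 1, 1]. So we have 1 block(s) of size 3, 1 block(s) of size 1 → block sizes [3, 1]

Assembling the blocks gives a Jordan form
J =
  [4, 1, 0, 0]
  [0, 4, 1, 0]
  [0, 0, 4, 0]
  [0, 0, 0, 4]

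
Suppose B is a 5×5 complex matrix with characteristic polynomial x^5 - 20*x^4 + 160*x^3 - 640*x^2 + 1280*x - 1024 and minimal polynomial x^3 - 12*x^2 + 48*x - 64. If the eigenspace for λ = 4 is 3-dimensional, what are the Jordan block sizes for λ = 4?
Block sizes for λ = 4: [3, 1, 1]

Step 1 — from the characteristic polynomial, algebraic multiplicity of λ = 4 is 5. From dim ker(B − (4)·I) = 3, there are exactly 3 Jordan blocks for λ = 4.
Step 2 — from the minimal polynomial, the factor (x − 4)^3 tells us the largest block for λ = 4 has size 3.
Step 3 — with total size 5, 3 blocks, and largest block 3, the block sizes (in nonincreasing order) are [3, 1, 1].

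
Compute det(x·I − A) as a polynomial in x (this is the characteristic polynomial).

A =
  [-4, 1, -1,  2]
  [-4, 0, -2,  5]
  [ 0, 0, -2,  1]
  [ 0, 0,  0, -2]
x^4 + 8*x^3 + 24*x^2 + 32*x + 16

Expanding det(x·I − A) (e.g. by cofactor expansion or by noting that A is similar to its Jordan form J, which has the same characteristic polynomial as A) gives
  χ_A(x) = x^4 + 8*x^3 + 24*x^2 + 32*x + 16
which factors as (x + 2)^4. The eigenvalues (with algebraic multiplicities) are λ = -2 with multiplicity 4.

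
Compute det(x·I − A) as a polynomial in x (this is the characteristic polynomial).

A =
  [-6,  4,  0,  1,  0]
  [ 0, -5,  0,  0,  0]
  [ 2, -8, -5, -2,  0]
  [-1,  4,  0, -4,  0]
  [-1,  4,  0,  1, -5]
x^5 + 25*x^4 + 250*x^3 + 1250*x^2 + 3125*x + 3125

Expanding det(x·I − A) (e.g. by cofactor expansion or by noting that A is similar to its Jordan form J, which has the same characteristic polynomial as A) gives
  χ_A(x) = x^5 + 25*x^4 + 250*x^3 + 1250*x^2 + 3125*x + 3125
which factors as (x + 5)^5. The eigenvalues (with algebraic multiplicities) are λ = -5 with multiplicity 5.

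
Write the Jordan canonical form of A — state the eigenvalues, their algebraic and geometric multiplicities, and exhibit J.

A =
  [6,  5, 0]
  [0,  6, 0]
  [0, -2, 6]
J_2(6) ⊕ J_1(6)

The characteristic polynomial is
  det(x·I − A) = x^3 - 18*x^2 + 108*x - 216 = (x - 6)^3

Eigenvalues and multiplicities (the geometric multiplicity of λ is n − rank(A − λI), which equals the number of Jordan blocks for λ):
  λ = 6: algebraic multiplicity = 3, geometric multiplicity = 2

Determining the block sizes for each eigenvalue:
  λ = 6: 2 blocks summing to 3 forces exactly one block of size 2 and the rest size 1 → block sizes [2, 1]

Assembling the blocks gives a Jordan form
J =
  [6, 1, 0]
  [0, 6, 0]
  [0, 0, 6]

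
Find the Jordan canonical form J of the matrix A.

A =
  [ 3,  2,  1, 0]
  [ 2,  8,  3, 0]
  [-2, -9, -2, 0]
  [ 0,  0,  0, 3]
J_3(3) ⊕ J_1(3)

The characteristic polynomial is
  det(x·I − A) = x^4 - 12*x^3 + 54*x^2 - 108*x + 81 = (x - 3)^4

Eigenvalues and multiplicities (the geometric multiplicity of λ is n − rank(A − λI), which equals the number of Jordan blocks for λ):
  λ = 3: algebraic multiplicity = 4, geometric multiplicity = 2

Determining the block sizes for each eigenvalue:
  λ = 3: with am = 4 and gm = 2, the partition is not yet determined (e.g. several partitions of 4 into 2 parts exist). Let N = A − (3)·I. Computing rank(N^1) = 2, rank(N^2) = 1, rank(N^3) = 0; the number of blocks of size ≥ j is rank(N^{j−1}) − rank(N^j), giving [2, 1, 1]. So we have 1 block(s) of size 3, 1 block(s) of size 1 → block sizes [3, 1]

Assembling the blocks gives a Jordan form
J =
  [3, 1, 0, 0]
  [0, 3, 1, 0]
  [0, 0, 3, 0]
  [0, 0, 0, 3]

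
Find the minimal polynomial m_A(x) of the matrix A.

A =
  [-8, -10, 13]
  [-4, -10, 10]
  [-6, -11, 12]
x^3 + 6*x^2 + 12*x + 8

The characteristic polynomial is χ_A(x) = (x + 2)^3, so the eigenvalues are known. The minimal polynomial is
  m_A(x) = Π_λ (x − λ)^{k_λ}
where k_λ is the size of the *largest* Jordan block for λ (equivalently, the smallest k with (A − λI)^k v = 0 for every generalised eigenvector v of λ).

  λ = -2: largest Jordan block has size 3, contributing (x + 2)^3

So m_A(x) = (x + 2)^3 = x^3 + 6*x^2 + 12*x + 8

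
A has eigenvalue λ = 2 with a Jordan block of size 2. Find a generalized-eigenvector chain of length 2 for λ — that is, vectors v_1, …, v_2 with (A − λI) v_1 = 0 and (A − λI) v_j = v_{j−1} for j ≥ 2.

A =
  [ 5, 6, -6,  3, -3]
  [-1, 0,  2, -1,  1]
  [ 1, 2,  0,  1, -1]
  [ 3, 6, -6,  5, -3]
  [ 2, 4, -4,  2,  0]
A Jordan chain for λ = 2 of length 2:
v_1 = (3, -1, 1, 3, 2)ᵀ
v_2 = (1, 0, 0, 0, 0)ᵀ

Let N = A − (2)·I. We want v_2 with N^2 v_2 = 0 but N^1 v_2 ≠ 0; then v_{j-1} := N · v_j for j = 2, …, 2.

Pick v_2 = (1, 0, 0, 0, 0)ᵀ.
Then v_1 = N · v_2 = (3, -1, 1, 3, 2)ᵀ.

Sanity check: (A − (2)·I) v_1 = (0, 0, 0, 0, 0)ᵀ = 0. ✓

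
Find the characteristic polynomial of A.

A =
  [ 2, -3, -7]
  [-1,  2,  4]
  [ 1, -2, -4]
x^3

Expanding det(x·I − A) (e.g. by cofactor expansion or by noting that A is similar to its Jordan form J, which has the same characteristic polynomial as A) gives
  χ_A(x) = x^3
which factors as x^3. The eigenvalues (with algebraic multiplicities) are λ = 0 with multiplicity 3.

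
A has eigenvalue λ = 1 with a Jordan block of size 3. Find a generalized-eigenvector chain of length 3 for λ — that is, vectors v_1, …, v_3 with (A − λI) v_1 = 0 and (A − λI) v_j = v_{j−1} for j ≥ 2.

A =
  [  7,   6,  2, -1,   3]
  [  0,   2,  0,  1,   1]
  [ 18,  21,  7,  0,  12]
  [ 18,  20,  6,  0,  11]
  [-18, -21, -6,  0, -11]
A Jordan chain for λ = 1 of length 3:
v_1 = (1, 0, 3, 3, -3)ᵀ
v_2 = (6, 1, 21, 20, -21)ᵀ
v_3 = (0, 1, 0, 0, 0)ᵀ

Let N = A − (1)·I. We want v_3 with N^3 v_3 = 0 but N^2 v_3 ≠ 0; then v_{j-1} := N · v_j for j = 3, …, 2.

Pick v_3 = (0, 1, 0, 0, 0)ᵀ.
Then v_2 = N · v_3 = (6, 1, 21, 20, -21)ᵀ.
Then v_1 = N · v_2 = (1, 0, 3, 3, -3)ᵀ.

Sanity check: (A − (1)·I) v_1 = (0, 0, 0, 0, 0)ᵀ = 0. ✓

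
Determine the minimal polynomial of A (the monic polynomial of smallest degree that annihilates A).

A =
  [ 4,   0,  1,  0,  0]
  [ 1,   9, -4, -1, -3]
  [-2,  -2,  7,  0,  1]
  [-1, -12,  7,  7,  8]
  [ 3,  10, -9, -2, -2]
x^3 - 15*x^2 + 75*x - 125

The characteristic polynomial is χ_A(x) = (x - 5)^5, so the eigenvalues are known. The minimal polynomial is
  m_A(x) = Π_λ (x − λ)^{k_λ}
where k_λ is the size of the *largest* Jordan block for λ (equivalently, the smallest k with (A − λI)^k v = 0 for every generalised eigenvector v of λ).

  λ = 5: largest Jordan block has size 3, contributing (x − 5)^3

So m_A(x) = (x - 5)^3 = x^3 - 15*x^2 + 75*x - 125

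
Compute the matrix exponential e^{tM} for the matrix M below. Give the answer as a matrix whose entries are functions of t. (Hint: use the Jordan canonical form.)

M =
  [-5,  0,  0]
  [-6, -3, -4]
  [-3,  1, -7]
e^{tM} =
  [exp(-5*t), 0, 0]
  [-6*t*exp(-5*t), 2*t*exp(-5*t) + exp(-5*t), -4*t*exp(-5*t)]
  [-3*t*exp(-5*t), t*exp(-5*t), -2*t*exp(-5*t) + exp(-5*t)]

Strategy: write M = P · J · P⁻¹ where J is a Jordan canonical form, so e^{tM} = P · e^{tJ} · P⁻¹, and e^{tJ} can be computed block-by-block.

M has Jordan form
J =
  [-5,  1,  0]
  [ 0, -5,  0]
  [ 0,  0, -5]
(up to reordering of blocks).

Per-block formulas:
  For a 1×1 block at λ = -5: exp(t · [-5]) = [e^(-5t)].
  For a 2×2 Jordan block J_2(-5): exp(t · J_2(-5)) = e^(-5t)·(I + t·N), where N is the 2×2 nilpotent shift.

After assembling e^{tJ} and conjugating by P, we get:

e^{tM} =
  [exp(-5*t), 0, 0]
  [-6*t*exp(-5*t), 2*t*exp(-5*t) + exp(-5*t), -4*t*exp(-5*t)]
  [-3*t*exp(-5*t), t*exp(-5*t), -2*t*exp(-5*t) + exp(-5*t)]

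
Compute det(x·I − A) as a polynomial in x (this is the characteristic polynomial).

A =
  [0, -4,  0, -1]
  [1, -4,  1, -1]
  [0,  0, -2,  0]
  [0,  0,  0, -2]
x^4 + 8*x^3 + 24*x^2 + 32*x + 16

Expanding det(x·I − A) (e.g. by cofactor expansion or by noting that A is similar to its Jordan form J, which has the same characteristic polynomial as A) gives
  χ_A(x) = x^4 + 8*x^3 + 24*x^2 + 32*x + 16
which factors as (x + 2)^4. The eigenvalues (with algebraic multiplicities) are λ = -2 with multiplicity 4.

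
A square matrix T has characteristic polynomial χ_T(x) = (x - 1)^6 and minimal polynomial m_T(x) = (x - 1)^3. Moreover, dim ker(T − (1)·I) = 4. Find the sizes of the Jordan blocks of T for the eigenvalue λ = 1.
Block sizes for λ = 1: [3, 1, 1, 1]

Step 1 — from the characteristic polynomial, algebraic multiplicity of λ = 1 is 6. From dim ker(T − (1)·I) = 4, there are exactly 4 Jordan blocks for λ = 1.
Step 2 — from the minimal polynomial, the factor (x − 1)^3 tells us the largest block for λ = 1 has size 3.
Step 3 — with total size 6, 4 blocks, and largest block 3, the block sizes (in nonincreasing order) are [3, 1, 1, 1].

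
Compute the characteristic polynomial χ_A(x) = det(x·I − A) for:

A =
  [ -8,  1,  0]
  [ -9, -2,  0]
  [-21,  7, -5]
x^3 + 15*x^2 + 75*x + 125

Expanding det(x·I − A) (e.g. by cofactor expansion or by noting that A is similar to its Jordan form J, which has the same characteristic polynomial as A) gives
  χ_A(x) = x^3 + 15*x^2 + 75*x + 125
which factors as (x + 5)^3. The eigenvalues (with algebraic multiplicities) are λ = -5 with multiplicity 3.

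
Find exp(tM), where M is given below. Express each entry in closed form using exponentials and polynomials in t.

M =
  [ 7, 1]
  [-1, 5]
e^{tM} =
  [t*exp(6*t) + exp(6*t), t*exp(6*t)]
  [-t*exp(6*t), -t*exp(6*t) + exp(6*t)]

Strategy: write M = P · J · P⁻¹ where J is a Jordan canonical form, so e^{tM} = P · e^{tJ} · P⁻¹, and e^{tJ} can be computed block-by-block.

M has Jordan form
J =
  [6, 1]
  [0, 6]
(up to reordering of blocks).

Per-block formulas:
  For a 2×2 Jordan block J_2(6): exp(t · J_2(6)) = e^(6t)·(I + t·N), where N is the 2×2 nilpotent shift.

After assembling e^{tJ} and conjugating by P, we get:

e^{tM} =
  [t*exp(6*t) + exp(6*t), t*exp(6*t)]
  [-t*exp(6*t), -t*exp(6*t) + exp(6*t)]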